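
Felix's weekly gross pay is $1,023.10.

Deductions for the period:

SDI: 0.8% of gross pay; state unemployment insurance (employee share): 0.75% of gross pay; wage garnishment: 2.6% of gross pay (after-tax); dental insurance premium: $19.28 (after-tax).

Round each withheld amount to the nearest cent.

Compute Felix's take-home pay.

$961.37

SDI: $1,023.10 × 0.008 = $8.18
State unemployment insurance (employee share): $1,023.10 × 0.0075 = $7.67
Dental insurance premium: $19.28
Wage garnishment: $1,023.10 × 0.026 = $26.60
Total deductions = $8.18 + $7.67 + $19.28 + $26.60 = $61.73
Net pay = $1,023.10 − $61.73 = $961.37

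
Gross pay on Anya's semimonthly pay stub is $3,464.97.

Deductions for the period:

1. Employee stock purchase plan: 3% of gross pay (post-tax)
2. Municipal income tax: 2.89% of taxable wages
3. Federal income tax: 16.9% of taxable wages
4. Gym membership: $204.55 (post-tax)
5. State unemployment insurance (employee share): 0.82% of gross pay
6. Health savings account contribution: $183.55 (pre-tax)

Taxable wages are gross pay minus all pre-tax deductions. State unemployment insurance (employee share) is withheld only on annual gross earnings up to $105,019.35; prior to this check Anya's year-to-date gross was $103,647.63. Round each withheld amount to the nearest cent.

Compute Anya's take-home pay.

Health savings account contribution: $183.55
Taxable wages = $3,464.97 − $183.55 = $3,281.42
Municipal income tax: $3,281.42 × 0.0289 = $94.83
Federal income tax: $3,281.42 × 0.169 = $554.56
State unemployment insurance (employee share): only $105,019.35 − $103,647.63 = $1,371.72 of this check is subject → $1,371.72 × 0.0082 = $11.25
Employee stock purchase plan: $3,464.97 × 0.03 = $103.95
Gym membership: $204.55
Total deductions = $183.55 + $94.83 + $554.56 + $11.25 + $103.95 + $204.55 = $1,152.69
Net pay = $3,464.97 − $1,152.69 = $2,312.28

$2,312.28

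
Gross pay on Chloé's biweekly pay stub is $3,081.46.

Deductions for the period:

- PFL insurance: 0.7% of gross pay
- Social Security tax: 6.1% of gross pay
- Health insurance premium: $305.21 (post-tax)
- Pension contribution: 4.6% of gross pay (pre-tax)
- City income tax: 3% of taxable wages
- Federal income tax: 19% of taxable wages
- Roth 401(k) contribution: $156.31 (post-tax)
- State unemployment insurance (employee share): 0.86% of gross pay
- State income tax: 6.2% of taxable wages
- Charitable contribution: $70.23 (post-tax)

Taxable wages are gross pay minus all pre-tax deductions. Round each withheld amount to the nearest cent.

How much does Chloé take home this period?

$1,342.93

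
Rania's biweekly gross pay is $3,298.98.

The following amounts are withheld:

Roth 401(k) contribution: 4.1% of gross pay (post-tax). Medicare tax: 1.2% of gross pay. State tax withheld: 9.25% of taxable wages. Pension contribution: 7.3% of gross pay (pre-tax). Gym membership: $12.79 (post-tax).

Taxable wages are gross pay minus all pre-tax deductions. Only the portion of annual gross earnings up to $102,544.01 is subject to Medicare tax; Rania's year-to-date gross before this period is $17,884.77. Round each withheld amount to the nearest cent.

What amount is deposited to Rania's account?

$2,587.63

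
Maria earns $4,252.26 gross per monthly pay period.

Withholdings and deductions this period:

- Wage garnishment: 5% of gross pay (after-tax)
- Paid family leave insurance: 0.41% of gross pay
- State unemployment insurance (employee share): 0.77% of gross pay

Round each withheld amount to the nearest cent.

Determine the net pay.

$3,989.48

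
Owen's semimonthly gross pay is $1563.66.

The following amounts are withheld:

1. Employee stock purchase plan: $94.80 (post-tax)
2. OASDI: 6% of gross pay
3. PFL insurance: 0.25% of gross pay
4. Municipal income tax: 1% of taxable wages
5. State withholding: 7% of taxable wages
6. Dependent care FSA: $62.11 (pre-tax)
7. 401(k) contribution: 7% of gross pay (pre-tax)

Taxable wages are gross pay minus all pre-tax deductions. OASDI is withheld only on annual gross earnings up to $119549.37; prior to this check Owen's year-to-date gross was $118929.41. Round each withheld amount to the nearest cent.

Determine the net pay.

$1144.81

401(k) contribution: $1563.66 × 0.07 = $109.46
Dependent care FSA: $62.11
Pre-tax total = $109.46 + $62.11 = $171.57
Taxable wages = $1563.66 − $171.57 = $1392.09
Municipal income tax: $1392.09 × 0.01 = $13.92
State withholding: $1392.09 × 0.07 = $97.45
PFL insurance: $1563.66 × 0.0025 = $3.91
OASDI: only $119549.37 − $118929.41 = $619.96 of this check is subject → $619.96 × 0.06 = $37.20
Employee stock purchase plan: $94.80
Total deductions = $109.46 + $62.11 + $13.92 + $97.45 + $3.91 + $37.20 + $94.80 = $418.85
Net pay = $1563.66 − $418.85 = $1144.81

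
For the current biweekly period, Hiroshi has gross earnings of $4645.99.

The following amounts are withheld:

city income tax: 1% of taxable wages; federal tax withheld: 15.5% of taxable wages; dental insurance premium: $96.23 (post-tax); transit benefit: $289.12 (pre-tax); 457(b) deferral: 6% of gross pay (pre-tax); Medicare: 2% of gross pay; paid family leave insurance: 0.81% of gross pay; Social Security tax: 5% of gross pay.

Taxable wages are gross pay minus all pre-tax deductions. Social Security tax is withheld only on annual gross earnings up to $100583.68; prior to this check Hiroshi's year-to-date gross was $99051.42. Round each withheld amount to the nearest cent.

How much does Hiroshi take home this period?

$3101.83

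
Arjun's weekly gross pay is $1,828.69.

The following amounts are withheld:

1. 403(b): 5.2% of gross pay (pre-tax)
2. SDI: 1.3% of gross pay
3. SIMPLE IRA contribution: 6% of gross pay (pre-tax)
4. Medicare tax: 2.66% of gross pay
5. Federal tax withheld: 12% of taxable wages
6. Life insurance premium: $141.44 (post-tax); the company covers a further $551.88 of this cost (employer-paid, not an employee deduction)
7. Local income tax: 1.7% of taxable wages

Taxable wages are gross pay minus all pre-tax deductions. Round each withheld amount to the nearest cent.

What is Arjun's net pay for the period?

403(b): $1,828.69 × 0.052 = $95.09
SIMPLE IRA contribution: $1,828.69 × 0.06 = $109.72
Pre-tax total = $95.09 + $109.72 = $204.81
Taxable wages = $1,828.69 − $204.81 = $1,623.88
Local income tax: $1,623.88 × 0.017 = $27.61
Federal tax withheld: $1,623.88 × 0.12 = $194.87
Medicare tax: $1,828.69 × 0.0266 = $48.64
SDI: $1,828.69 × 0.013 = $23.77
Life insurance premium: $141.44
(Employer's $551.88 toward life insurance premium is not withheld from the employee.)
Total deductions = $95.09 + $109.72 + $27.61 + $194.87 + $48.64 + $23.77 + $141.44 = $641.14
Net pay = $1,828.69 − $641.14 = $1,187.55

$1,187.55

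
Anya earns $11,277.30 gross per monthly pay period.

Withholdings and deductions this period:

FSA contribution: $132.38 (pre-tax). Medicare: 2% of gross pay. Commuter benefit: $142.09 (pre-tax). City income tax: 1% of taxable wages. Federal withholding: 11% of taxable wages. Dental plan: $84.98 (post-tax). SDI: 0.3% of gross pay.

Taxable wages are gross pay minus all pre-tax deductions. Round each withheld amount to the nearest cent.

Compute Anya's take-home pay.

Commuter benefit: $142.09
FSA contribution: $132.38
Pre-tax total = $142.09 + $132.38 = $274.47
Taxable wages = $11,277.30 − $274.47 = $11,002.83
City income tax: $11,002.83 × 0.01 = $110.03
Federal withholding: $11,002.83 × 0.11 = $1,210.31
SDI: $11,277.30 × 0.003 = $33.83
Medicare: $11,277.30 × 0.02 = $225.55
Dental plan: $84.98
Total deductions = $142.09 + $132.38 + $110.03 + $1,210.31 + $33.83 + $225.55 + $84.98 = $1,939.17
Net pay = $11,277.30 − $1,939.17 = $9,338.13

$9,338.13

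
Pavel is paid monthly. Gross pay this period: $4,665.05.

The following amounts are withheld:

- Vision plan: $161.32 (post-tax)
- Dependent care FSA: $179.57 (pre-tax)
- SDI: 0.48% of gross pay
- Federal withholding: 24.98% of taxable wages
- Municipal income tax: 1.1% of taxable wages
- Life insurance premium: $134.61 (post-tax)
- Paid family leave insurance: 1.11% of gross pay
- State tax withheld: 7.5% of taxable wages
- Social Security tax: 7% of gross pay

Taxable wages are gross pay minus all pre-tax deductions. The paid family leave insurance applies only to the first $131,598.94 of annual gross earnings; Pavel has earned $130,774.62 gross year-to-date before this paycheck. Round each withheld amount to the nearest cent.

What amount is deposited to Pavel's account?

Dependent care FSA: $179.57
Taxable wages = $4,665.05 − $179.57 = $4,485.48
State tax withheld: $4,485.48 × 0.075 = $336.41
Municipal income tax: $4,485.48 × 0.011 = $49.34
Federal withholding: $4,485.48 × 0.2498 = $1,120.47
Paid family leave insurance: only $131,598.94 − $130,774.62 = $824.32 of this check is subject → $824.32 × 0.0111 = $9.15
Social Security tax: $4,665.05 × 0.07 = $326.55
SDI: $4,665.05 × 0.0048 = $22.39
Vision plan: $161.32
Life insurance premium: $134.61
Total deductions = $179.57 + $336.41 + $49.34 + $1,120.47 + $9.15 + $326.55 + $22.39 + $161.32 + $134.61 = $2,339.81
Net pay = $4,665.05 − $2,339.81 = $2,325.24

$2,325.24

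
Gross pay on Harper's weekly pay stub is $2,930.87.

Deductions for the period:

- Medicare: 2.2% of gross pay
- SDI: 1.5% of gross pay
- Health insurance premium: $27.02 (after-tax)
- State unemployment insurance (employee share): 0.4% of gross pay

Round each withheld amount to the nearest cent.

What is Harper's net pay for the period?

State unemployment insurance (employee share): $2,930.87 × 0.004 = $11.72
SDI: $2,930.87 × 0.015 = $43.96
Medicare: $2,930.87 × 0.022 = $64.48
Health insurance premium: $27.02
Total deductions = $11.72 + $43.96 + $64.48 + $27.02 = $147.18
Net pay = $2,930.87 − $147.18 = $2,783.69

$2,783.69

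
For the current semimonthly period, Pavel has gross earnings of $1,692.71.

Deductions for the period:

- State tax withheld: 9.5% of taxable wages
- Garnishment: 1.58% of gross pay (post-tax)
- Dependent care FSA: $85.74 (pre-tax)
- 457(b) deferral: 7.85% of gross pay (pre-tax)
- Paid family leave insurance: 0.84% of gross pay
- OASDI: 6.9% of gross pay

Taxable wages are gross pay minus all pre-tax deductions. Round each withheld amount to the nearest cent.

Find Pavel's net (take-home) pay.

$1,176.29

Dependent care FSA: $85.74
457(b) deferral: $1,692.71 × 0.0785 = $132.88
Pre-tax total = $85.74 + $132.88 = $218.62
Taxable wages = $1,692.71 − $218.62 = $1,474.09
State tax withheld: $1,474.09 × 0.095 = $140.04
OASDI: $1,692.71 × 0.069 = $116.80
Paid family leave insurance: $1,692.71 × 0.0084 = $14.22
Garnishment: $1,692.71 × 0.0158 = $26.74
Total deductions = $85.74 + $132.88 + $140.04 + $116.80 + $14.22 + $26.74 = $516.42
Net pay = $1,692.71 − $516.42 = $1,176.29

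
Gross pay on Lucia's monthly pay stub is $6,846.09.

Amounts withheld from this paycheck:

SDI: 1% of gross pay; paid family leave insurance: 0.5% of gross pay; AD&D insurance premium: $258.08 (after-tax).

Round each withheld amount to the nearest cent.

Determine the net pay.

$6,485.32

SDI: $6,846.09 × 0.01 = $68.46
Paid family leave insurance: $6,846.09 × 0.005 = $34.23
AD&D insurance premium: $258.08
Total deductions = $68.46 + $34.23 + $258.08 = $360.77
Net pay = $6,846.09 − $360.77 = $6,485.32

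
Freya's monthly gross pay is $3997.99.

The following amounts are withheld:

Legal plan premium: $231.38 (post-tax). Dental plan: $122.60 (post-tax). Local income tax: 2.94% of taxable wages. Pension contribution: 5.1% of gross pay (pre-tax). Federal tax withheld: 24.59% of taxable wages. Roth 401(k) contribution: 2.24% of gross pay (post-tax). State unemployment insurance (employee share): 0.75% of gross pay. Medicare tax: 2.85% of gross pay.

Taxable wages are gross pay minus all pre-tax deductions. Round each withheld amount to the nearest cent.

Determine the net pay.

Pension contribution: $3997.99 × 0.051 = $203.90
Taxable wages = $3997.99 − $203.90 = $3794.09
Local income tax: $3794.09 × 0.0294 = $111.55
Federal tax withheld: $3794.09 × 0.2459 = $932.97
State unemployment insurance (employee share): $3997.99 × 0.0075 = $29.98
Medicare tax: $3997.99 × 0.0285 = $113.94
Legal plan premium: $231.38
Roth 401(k) contribution: $3997.99 × 0.0224 = $89.55
Dental plan: $122.60
Total deductions = $203.90 + $111.55 + $932.97 + $29.98 + $113.94 + $231.38 + $89.55 + $122.60 = $1835.87
Net pay = $3997.99 − $1835.87 = $2162.12

$2162.12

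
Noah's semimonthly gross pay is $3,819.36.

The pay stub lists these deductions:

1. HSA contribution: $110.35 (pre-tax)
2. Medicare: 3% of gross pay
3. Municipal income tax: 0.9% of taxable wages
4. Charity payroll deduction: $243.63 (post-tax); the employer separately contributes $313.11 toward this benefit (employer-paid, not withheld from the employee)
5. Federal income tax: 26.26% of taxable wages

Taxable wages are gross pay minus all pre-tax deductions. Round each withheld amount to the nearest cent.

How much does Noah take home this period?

HSA contribution: $110.35
Taxable wages = $3,819.36 − $110.35 = $3,709.01
Federal income tax: $3,709.01 × 0.2626 = $973.99
Municipal income tax: $3,709.01 × 0.009 = $33.38
Medicare: $3,819.36 × 0.03 = $114.58
Charity payroll deduction: $243.63
(Employer's $313.11 toward charity payroll deduction is not withheld from the employee.)
Total deductions = $110.35 + $973.99 + $33.38 + $114.58 + $243.63 = $1,475.93
Net pay = $3,819.36 − $1,475.93 = $2,343.43

$2,343.43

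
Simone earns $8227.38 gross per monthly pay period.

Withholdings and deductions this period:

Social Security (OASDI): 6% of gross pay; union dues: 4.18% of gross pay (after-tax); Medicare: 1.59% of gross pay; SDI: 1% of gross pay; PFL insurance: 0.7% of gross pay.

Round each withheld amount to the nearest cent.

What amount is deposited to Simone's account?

Medicare: $8227.38 × 0.0159 = $130.82
Social Security (OASDI): $8227.38 × 0.06 = $493.64
PFL insurance: $8227.38 × 0.007 = $57.59
SDI: $8227.38 × 0.01 = $82.27
Union dues: $8227.38 × 0.0418 = $343.90
Total deductions = $130.82 + $493.64 + $57.59 + $82.27 + $343.90 = $1108.22
Net pay = $8227.38 − $1108.22 = $7119.16

$7119.16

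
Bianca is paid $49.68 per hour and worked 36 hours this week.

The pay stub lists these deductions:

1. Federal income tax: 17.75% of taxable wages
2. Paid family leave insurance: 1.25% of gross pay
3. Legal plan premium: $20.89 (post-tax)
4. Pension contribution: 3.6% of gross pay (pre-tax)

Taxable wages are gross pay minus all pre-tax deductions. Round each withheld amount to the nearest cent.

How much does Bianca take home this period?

$1,374.81

Gross pay: 36 × $49.68 = $1,788.48
Pension contribution: $1,788.48 × 0.036 = $64.39
Taxable wages = $1,788.48 − $64.39 = $1,724.09
Federal income tax: $1,724.09 × 0.1775 = $306.03
Paid family leave insurance: $1,788.48 × 0.0125 = $22.36
Legal plan premium: $20.89
Total deductions = $64.39 + $306.03 + $22.36 + $20.89 = $413.67
Net pay = $1,788.48 − $413.67 = $1,374.81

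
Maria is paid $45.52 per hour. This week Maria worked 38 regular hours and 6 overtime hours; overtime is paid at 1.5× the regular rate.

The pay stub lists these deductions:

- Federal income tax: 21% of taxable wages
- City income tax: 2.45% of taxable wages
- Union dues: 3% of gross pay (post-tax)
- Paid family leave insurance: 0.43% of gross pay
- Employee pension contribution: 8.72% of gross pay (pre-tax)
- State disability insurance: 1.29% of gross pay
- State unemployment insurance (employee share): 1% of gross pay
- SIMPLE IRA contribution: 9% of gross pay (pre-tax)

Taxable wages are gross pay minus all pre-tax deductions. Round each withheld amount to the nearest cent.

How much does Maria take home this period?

Regular pay: 38 × $45.52 = $1729.76
Overtime pay: 6 × $45.52 × 1.5 = $409.68
Gross pay = $1729.76 + $409.68 = $2139.44
Employee pension contribution: $2139.44 × 0.0872 = $186.56
SIMPLE IRA contribution: $2139.44 × 0.09 = $192.55
Pre-tax total = $186.56 + $192.55 = $379.11
Taxable wages = $2139.44 − $379.11 = $1760.33
City income tax: $1760.33 × 0.0245 = $43.13
Federal income tax: $1760.33 × 0.21 = $369.67
State unemployment insurance (employee share): $2139.44 × 0.01 = $21.39
State disability insurance: $2139.44 × 0.0129 = $27.60
Paid family leave insurance: $2139.44 × 0.0043 = $9.20
Union dues: $2139.44 × 0.03 = $64.18
Total deductions = $186.56 + $192.55 + $43.13 + $369.67 + $21.39 + $27.60 + $9.20 + $64.18 = $914.28
Net pay = $2139.44 − $914.28 = $1225.16

$1225.16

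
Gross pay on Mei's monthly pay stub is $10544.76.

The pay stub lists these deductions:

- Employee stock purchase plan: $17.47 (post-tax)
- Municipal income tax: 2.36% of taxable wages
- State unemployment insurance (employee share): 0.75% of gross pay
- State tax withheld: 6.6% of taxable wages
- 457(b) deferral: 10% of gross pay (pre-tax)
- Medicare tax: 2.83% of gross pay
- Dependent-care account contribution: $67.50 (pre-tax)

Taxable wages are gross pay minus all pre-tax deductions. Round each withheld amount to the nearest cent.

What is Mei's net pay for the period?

457(b) deferral: $10544.76 × 0.1 = $1054.48
Dependent-care account contribution: $67.50
Pre-tax total = $1054.48 + $67.50 = $1121.98
Taxable wages = $10544.76 − $1121.98 = $9422.78
Municipal income tax: $9422.78 × 0.0236 = $222.38
State tax withheld: $9422.78 × 0.066 = $621.90
Medicare tax: $10544.76 × 0.0283 = $298.42
State unemployment insurance (employee share): $10544.76 × 0.0075 = $79.09
Employee stock purchase plan: $17.47
Total deductions = $1054.48 + $67.50 + $222.38 + $621.90 + $298.42 + $79.09 + $17.47 = $2361.24
Net pay = $10544.76 − $2361.24 = $8183.52

$8183.52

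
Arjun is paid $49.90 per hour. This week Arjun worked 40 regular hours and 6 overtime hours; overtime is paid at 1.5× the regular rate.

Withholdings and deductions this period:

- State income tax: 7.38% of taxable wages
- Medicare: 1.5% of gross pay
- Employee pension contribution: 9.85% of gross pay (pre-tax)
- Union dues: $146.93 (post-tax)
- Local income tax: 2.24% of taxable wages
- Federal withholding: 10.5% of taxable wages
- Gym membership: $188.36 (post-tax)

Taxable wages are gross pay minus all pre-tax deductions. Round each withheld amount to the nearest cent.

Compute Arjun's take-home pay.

$1,388.79

Regular pay: 40 × $49.90 = $1,996.00
Overtime pay: 6 × $49.90 × 1.5 = $449.10
Gross pay = $1,996.00 + $449.10 = $2,445.10
Employee pension contribution: $2,445.10 × 0.0985 = $240.84
Taxable wages = $2,445.10 − $240.84 = $2,204.26
State income tax: $2,204.26 × 0.0738 = $162.67
Federal withholding: $2,204.26 × 0.105 = $231.45
Local income tax: $2,204.26 × 0.0224 = $49.38
Medicare: $2,445.10 × 0.015 = $36.68
Gym membership: $188.36
Union dues: $146.93
Total deductions = $240.84 + $162.67 + $231.45 + $49.38 + $36.68 + $188.36 + $146.93 = $1,056.31
Net pay = $2,445.10 − $1,056.31 = $1,388.79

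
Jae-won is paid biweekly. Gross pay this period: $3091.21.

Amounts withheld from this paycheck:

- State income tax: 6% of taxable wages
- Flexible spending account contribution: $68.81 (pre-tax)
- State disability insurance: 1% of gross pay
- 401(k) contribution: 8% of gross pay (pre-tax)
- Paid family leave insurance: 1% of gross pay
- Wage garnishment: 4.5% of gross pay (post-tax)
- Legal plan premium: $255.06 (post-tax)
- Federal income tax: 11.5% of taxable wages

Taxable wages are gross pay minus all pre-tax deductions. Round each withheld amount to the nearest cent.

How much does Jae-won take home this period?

$1833.47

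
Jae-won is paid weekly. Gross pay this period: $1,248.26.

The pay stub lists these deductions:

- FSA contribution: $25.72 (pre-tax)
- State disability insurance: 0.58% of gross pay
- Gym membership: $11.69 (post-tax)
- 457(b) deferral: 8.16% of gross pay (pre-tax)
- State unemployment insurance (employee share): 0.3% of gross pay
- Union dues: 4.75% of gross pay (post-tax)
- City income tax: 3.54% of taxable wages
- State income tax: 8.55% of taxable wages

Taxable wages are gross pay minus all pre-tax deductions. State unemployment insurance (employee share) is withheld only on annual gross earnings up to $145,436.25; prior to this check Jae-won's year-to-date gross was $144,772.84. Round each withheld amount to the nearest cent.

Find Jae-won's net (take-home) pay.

$904.98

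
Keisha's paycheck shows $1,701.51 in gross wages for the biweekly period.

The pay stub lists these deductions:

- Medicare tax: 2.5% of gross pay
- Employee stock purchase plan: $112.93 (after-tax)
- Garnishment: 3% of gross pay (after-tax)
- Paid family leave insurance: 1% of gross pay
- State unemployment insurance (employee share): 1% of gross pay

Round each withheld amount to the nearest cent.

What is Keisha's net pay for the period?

$1,460.95

Paid family leave insurance: $1,701.51 × 0.01 = $17.02
State unemployment insurance (employee share): $1,701.51 × 0.01 = $17.02
Medicare tax: $1,701.51 × 0.025 = $42.54
Employee stock purchase plan: $112.93
Garnishment: $1,701.51 × 0.03 = $51.05
Total deductions = $17.02 + $17.02 + $42.54 + $112.93 + $51.05 = $240.56
Net pay = $1,701.51 − $240.56 = $1,460.95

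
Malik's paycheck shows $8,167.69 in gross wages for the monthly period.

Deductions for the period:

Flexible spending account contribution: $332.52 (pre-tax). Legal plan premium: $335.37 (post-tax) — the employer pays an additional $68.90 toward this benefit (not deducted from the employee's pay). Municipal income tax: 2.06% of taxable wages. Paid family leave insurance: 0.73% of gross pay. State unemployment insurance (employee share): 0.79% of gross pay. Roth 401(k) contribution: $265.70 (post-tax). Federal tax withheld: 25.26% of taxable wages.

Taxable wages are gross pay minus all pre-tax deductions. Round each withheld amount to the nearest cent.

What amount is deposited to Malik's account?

$4,969.40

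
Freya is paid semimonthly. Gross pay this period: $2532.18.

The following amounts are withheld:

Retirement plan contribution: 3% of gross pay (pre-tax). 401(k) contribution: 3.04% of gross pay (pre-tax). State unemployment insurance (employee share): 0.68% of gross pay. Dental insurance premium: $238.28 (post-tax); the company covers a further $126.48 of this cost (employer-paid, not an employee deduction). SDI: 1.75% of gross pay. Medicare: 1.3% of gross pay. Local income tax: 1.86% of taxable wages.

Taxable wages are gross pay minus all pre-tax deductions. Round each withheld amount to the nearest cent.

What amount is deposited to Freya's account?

$2002.25

Retirement plan contribution: $2532.18 × 0.03 = $75.97
401(k) contribution: $2532.18 × 0.0304 = $76.98
Pre-tax total = $75.97 + $76.98 = $152.95
Taxable wages = $2532.18 − $152.95 = $2379.23
Local income tax: $2379.23 × 0.0186 = $44.25
State unemployment insurance (employee share): $2532.18 × 0.0068 = $17.22
SDI: $2532.18 × 0.0175 = $44.31
Medicare: $2532.18 × 0.013 = $32.92
Dental insurance premium: $238.28
(Employer's $126.48 toward dental insurance premium is not withheld from the employee.)
Total deductions = $75.97 + $76.98 + $44.25 + $17.22 + $44.31 + $32.92 + $238.28 = $529.93
Net pay = $2532.18 − $529.93 = $2002.25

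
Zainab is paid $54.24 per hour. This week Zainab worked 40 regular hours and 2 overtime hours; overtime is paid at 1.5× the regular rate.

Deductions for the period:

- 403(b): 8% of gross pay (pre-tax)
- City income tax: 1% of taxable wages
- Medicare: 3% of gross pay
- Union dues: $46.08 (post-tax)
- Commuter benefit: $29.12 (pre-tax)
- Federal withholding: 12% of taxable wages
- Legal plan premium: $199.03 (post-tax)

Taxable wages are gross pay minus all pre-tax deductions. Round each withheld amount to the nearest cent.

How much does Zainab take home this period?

Regular pay: 40 × $54.24 = $2,169.60
Overtime pay: 2 × $54.24 × 1.5 = $162.72
Gross pay = $2,169.60 + $162.72 = $2,332.32
403(b): $2,332.32 × 0.08 = $186.59
Commuter benefit: $29.12
Pre-tax total = $186.59 + $29.12 = $215.71
Taxable wages = $2,332.32 − $215.71 = $2,116.61
City income tax: $2,116.61 × 0.01 = $21.17
Federal withholding: $2,116.61 × 0.12 = $253.99
Medicare: $2,332.32 × 0.03 = $69.97
Legal plan premium: $199.03
Union dues: $46.08
Total deductions = $186.59 + $29.12 + $21.17 + $253.99 + $69.97 + $199.03 + $46.08 = $805.95
Net pay = $2,332.32 − $805.95 = $1,526.37

$1,526.37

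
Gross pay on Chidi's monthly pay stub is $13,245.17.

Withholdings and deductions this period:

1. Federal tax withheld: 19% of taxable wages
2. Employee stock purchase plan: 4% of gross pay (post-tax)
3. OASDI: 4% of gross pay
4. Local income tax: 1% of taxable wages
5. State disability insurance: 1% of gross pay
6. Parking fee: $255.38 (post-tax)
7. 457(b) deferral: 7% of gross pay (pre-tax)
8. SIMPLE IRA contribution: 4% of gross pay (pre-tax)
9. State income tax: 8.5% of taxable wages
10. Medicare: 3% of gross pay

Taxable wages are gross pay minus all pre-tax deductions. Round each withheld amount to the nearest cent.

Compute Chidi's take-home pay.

$6,583.75

SIMPLE IRA contribution: $13,245.17 × 0.04 = $529.81
457(b) deferral: $13,245.17 × 0.07 = $927.16
Pre-tax total = $529.81 + $927.16 = $1,456.97
Taxable wages = $13,245.17 − $1,456.97 = $11,788.20
Local income tax: $11,788.20 × 0.01 = $117.88
Federal tax withheld: $11,788.20 × 0.19 = $2,239.76
State income tax: $11,788.20 × 0.085 = $1,002.00
Medicare: $13,245.17 × 0.03 = $397.36
OASDI: $13,245.17 × 0.04 = $529.81
State disability insurance: $13,245.17 × 0.01 = $132.45
Parking fee: $255.38
Employee stock purchase plan: $13,245.17 × 0.04 = $529.81
Total deductions = $529.81 + $927.16 + $117.88 + $2,239.76 + $1,002.00 + $397.36 + $529.81 + $132.45 + $255.38 + $529.81 = $6,661.42
Net pay = $13,245.17 − $6,661.42 = $6,583.75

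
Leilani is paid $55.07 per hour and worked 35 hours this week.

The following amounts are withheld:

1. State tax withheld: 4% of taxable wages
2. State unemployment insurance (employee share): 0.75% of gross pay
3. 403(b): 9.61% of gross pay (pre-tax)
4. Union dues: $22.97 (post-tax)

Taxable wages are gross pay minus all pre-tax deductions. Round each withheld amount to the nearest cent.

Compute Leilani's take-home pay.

$1,635.10

Gross pay: 35 × $55.07 = $1,927.45
403(b): $1,927.45 × 0.0961 = $185.23
Taxable wages = $1,927.45 − $185.23 = $1,742.22
State tax withheld: $1,742.22 × 0.04 = $69.69
State unemployment insurance (employee share): $1,927.45 × 0.0075 = $14.46
Union dues: $22.97
Total deductions = $185.23 + $69.69 + $14.46 + $22.97 = $292.35
Net pay = $1,927.45 − $292.35 = $1,635.10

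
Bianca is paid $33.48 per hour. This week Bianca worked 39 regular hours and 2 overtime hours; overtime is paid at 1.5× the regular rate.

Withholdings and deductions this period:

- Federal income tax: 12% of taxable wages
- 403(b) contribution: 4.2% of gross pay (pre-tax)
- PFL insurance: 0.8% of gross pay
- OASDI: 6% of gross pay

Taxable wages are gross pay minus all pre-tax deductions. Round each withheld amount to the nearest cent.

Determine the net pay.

$1,089.83

Regular pay: 39 × $33.48 = $1,305.72
Overtime pay: 2 × $33.48 × 1.5 = $100.44
Gross pay = $1,305.72 + $100.44 = $1,406.16
403(b) contribution: $1,406.16 × 0.042 = $59.06
Taxable wages = $1,406.16 − $59.06 = $1,347.10
Federal income tax: $1,347.10 × 0.12 = $161.65
OASDI: $1,406.16 × 0.06 = $84.37
PFL insurance: $1,406.16 × 0.008 = $11.25
Total deductions = $59.06 + $161.65 + $84.37 + $11.25 = $316.33
Net pay = $1,406.16 − $316.33 = $1,089.83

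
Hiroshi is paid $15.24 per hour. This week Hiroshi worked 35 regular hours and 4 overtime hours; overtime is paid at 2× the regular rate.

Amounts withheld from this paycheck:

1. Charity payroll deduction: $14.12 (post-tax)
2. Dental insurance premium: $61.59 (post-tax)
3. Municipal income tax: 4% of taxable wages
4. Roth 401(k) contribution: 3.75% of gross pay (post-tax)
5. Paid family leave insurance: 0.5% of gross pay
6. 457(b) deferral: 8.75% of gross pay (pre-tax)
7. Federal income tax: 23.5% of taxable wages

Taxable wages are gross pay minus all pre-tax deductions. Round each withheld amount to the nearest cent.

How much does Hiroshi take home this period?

$329.97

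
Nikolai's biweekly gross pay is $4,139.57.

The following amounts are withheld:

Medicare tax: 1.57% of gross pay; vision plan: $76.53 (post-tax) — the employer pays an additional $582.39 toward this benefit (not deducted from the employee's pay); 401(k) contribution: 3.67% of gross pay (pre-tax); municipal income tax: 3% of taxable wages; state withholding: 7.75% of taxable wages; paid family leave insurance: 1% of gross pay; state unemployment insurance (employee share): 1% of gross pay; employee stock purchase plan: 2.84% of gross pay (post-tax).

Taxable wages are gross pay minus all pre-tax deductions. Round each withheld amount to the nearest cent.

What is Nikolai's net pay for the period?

$3,217.10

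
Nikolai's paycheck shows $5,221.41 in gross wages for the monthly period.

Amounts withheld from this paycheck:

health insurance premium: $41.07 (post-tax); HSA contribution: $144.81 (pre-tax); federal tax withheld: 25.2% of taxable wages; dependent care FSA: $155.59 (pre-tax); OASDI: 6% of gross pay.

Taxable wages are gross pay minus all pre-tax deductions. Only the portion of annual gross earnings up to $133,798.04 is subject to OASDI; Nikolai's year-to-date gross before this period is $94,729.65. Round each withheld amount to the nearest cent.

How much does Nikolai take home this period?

$3,326.57

HSA contribution: $144.81
Dependent care FSA: $155.59
Pre-tax total = $144.81 + $155.59 = $300.40
Taxable wages = $5,221.41 − $300.40 = $4,921.01
Federal tax withheld: $4,921.01 × 0.252 = $1,240.09
OASDI: cap not yet reached, full $5,221.41 is subject → $5,221.41 × 0.06 = $313.28
Health insurance premium: $41.07
Total deductions = $144.81 + $155.59 + $1,240.09 + $313.28 + $41.07 = $1,894.84
Net pay = $5,221.41 − $1,894.84 = $3,326.57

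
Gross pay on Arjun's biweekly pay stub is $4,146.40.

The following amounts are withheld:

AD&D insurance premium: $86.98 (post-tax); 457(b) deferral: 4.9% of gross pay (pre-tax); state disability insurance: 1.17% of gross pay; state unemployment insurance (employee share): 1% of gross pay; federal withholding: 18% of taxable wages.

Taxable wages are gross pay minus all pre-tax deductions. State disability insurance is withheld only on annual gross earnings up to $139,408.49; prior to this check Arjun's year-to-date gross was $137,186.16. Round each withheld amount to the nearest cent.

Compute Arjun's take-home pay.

$3,079.01

457(b) deferral: $4,146.40 × 0.049 = $203.17
Taxable wages = $4,146.40 − $203.17 = $3,943.23
Federal withholding: $3,943.23 × 0.18 = $709.78
State unemployment insurance (employee share): $4,146.40 × 0.01 = $41.46
State disability insurance: only $139,408.49 − $137,186.16 = $2,222.33 of this check is subject → $2,222.33 × 0.0117 = $26.00
AD&D insurance premium: $86.98
Total deductions = $203.17 + $709.78 + $41.46 + $26.00 + $86.98 = $1,067.39
Net pay = $4,146.40 − $1,067.39 = $3,079.01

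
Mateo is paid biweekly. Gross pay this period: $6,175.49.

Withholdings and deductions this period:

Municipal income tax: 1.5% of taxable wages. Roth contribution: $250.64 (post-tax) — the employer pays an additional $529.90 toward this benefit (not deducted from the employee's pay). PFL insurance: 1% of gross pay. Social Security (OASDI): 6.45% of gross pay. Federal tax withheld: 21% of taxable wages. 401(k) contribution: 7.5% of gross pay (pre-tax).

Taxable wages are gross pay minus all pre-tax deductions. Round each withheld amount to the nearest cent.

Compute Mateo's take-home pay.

$3,716.35

401(k) contribution: $6,175.49 × 0.075 = $463.16
Taxable wages = $6,175.49 − $463.16 = $5,712.33
Municipal income tax: $5,712.33 × 0.015 = $85.68
Federal tax withheld: $5,712.33 × 0.21 = $1,199.59
Social Security (OASDI): $6,175.49 × 0.0645 = $398.32
PFL insurance: $6,175.49 × 0.01 = $61.75
Roth contribution: $250.64
(Employer's $529.90 toward Roth contribution is not withheld from the employee.)
Total deductions = $463.16 + $85.68 + $1,199.59 + $398.32 + $61.75 + $250.64 = $2,459.14
Net pay = $6,175.49 − $2,459.14 = $3,716.35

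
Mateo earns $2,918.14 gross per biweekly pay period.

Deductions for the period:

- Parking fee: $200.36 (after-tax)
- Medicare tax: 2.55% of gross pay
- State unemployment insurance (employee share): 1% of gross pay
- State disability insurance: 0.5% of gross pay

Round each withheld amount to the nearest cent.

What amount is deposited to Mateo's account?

Medicare tax: $2,918.14 × 0.0255 = $74.41
State disability insurance: $2,918.14 × 0.005 = $14.59
State unemployment insurance (employee share): $2,918.14 × 0.01 = $29.18
Parking fee: $200.36
Total deductions = $74.41 + $14.59 + $29.18 + $200.36 = $318.54
Net pay = $2,918.14 − $318.54 = $2,599.60

$2,599.60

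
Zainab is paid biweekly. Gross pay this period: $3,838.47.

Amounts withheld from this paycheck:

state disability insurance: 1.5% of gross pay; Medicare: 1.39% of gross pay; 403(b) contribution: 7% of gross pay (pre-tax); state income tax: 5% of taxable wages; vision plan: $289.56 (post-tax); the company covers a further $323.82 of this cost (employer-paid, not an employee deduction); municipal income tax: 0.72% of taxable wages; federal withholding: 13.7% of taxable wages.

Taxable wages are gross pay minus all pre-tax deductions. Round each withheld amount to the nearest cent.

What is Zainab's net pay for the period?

$2,476.04

403(b) contribution: $3,838.47 × 0.07 = $268.69
Taxable wages = $3,838.47 − $268.69 = $3,569.78
Municipal income tax: $3,569.78 × 0.0072 = $25.70
State income tax: $3,569.78 × 0.05 = $178.49
Federal withholding: $3,569.78 × 0.137 = $489.06
Medicare: $3,838.47 × 0.0139 = $53.35
State disability insurance: $3,838.47 × 0.015 = $57.58
Vision plan: $289.56
(Employer's $323.82 toward vision plan is not withheld from the employee.)
Total deductions = $268.69 + $25.70 + $178.49 + $489.06 + $53.35 + $57.58 + $289.56 = $1,362.43
Net pay = $3,838.47 − $1,362.43 = $2,476.04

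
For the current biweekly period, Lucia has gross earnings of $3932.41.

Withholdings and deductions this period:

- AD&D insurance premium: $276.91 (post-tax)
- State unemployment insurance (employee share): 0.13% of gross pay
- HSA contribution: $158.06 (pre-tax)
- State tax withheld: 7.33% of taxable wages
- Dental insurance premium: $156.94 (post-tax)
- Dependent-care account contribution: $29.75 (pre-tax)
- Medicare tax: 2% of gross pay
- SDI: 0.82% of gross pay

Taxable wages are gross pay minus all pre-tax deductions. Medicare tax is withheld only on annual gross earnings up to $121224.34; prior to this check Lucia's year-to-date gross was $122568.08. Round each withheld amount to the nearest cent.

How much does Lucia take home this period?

$2998.91

Dependent-care account contribution: $29.75
HSA contribution: $158.06
Pre-tax total = $29.75 + $158.06 = $187.81
Taxable wages = $3932.41 − $187.81 = $3744.60
State tax withheld: $3744.60 × 0.0733 = $274.48
Medicare tax: annual cap $121224.34 already reached (YTD $122568.08), so $0.00
State unemployment insurance (employee share): $3932.41 × 0.0013 = $5.11
SDI: $3932.41 × 0.0082 = $32.25
AD&D insurance premium: $276.91
Dental insurance premium: $156.94
Total deductions = $29.75 + $158.06 + $274.48 + $0.00 + $5.11 + $32.25 + $276.91 + $156.94 = $933.50
Net pay = $3932.41 − $933.50 = $2998.91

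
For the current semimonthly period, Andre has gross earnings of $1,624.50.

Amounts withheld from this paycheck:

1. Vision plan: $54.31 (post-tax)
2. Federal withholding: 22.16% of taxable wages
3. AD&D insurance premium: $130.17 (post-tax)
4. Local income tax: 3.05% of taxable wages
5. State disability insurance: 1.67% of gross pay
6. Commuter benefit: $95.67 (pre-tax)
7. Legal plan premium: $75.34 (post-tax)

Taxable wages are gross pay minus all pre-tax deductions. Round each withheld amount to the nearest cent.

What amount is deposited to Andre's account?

Commuter benefit: $95.67
Taxable wages = $1,624.50 − $95.67 = $1,528.83
Federal withholding: $1,528.83 × 0.2216 = $338.79
Local income tax: $1,528.83 × 0.0305 = $46.63
State disability insurance: $1,624.50 × 0.0167 = $27.13
Vision plan: $54.31
Legal plan premium: $75.34
AD&D insurance premium: $130.17
Total deductions = $95.67 + $338.79 + $46.63 + $27.13 + $54.31 + $75.34 + $130.17 = $768.04
Net pay = $1,624.50 − $768.04 = $856.46

$856.46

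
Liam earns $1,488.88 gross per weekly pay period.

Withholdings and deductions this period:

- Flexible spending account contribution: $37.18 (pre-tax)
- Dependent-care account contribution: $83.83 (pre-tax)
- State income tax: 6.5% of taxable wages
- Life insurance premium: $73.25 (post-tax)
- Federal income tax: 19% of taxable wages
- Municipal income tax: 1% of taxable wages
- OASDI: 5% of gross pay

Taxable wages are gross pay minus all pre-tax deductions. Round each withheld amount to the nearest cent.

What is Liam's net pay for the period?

$857.69

Dependent-care account contribution: $83.83
Flexible spending account contribution: $37.18
Pre-tax total = $83.83 + $37.18 = $121.01
Taxable wages = $1,488.88 − $121.01 = $1,367.87
State income tax: $1,367.87 × 0.065 = $88.91
Municipal income tax: $1,367.87 × 0.01 = $13.68
Federal income tax: $1,367.87 × 0.19 = $259.90
OASDI: $1,488.88 × 0.05 = $74.44
Life insurance premium: $73.25
Total deductions = $83.83 + $37.18 + $88.91 + $13.68 + $259.90 + $74.44 + $73.25 = $631.19
Net pay = $1,488.88 − $631.19 = $857.69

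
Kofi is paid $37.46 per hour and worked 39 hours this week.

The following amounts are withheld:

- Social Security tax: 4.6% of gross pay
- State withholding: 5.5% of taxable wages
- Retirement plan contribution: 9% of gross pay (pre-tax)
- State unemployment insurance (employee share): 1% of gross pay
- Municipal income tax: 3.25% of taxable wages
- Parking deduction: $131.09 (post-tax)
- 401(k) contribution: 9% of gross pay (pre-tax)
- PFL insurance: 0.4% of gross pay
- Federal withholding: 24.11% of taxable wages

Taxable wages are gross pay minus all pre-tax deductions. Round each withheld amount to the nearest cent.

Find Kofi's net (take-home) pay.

Gross pay: 39 × $37.46 = $1460.94
Retirement plan contribution: $1460.94 × 0.09 = $131.48
401(k) contribution: $1460.94 × 0.09 = $131.48
Pre-tax total = $131.48 + $131.48 = $262.96
Taxable wages = $1460.94 − $262.96 = $1197.98
Federal withholding: $1197.98 × 0.2411 = $288.83
State withholding: $1197.98 × 0.055 = $65.89
Municipal income tax: $1197.98 × 0.0325 = $38.93
PFL insurance: $1460.94 × 0.004 = $5.84
State unemployment insurance (employee share): $1460.94 × 0.01 = $14.61
Social Security tax: $1460.94 × 0.046 = $67.20
Parking deduction: $131.09
Total deductions = $131.48 + $131.48 + $288.83 + $65.89 + $38.93 + $5.84 + $14.61 + $67.20 + $131.09 = $875.35
Net pay = $1460.94 − $875.35 = $585.59

$585.59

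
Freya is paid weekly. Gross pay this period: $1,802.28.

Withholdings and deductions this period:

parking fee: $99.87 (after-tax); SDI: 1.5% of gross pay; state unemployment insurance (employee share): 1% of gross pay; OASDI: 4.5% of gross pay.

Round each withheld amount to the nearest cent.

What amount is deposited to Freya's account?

$1,576.26

SDI: $1,802.28 × 0.015 = $27.03
State unemployment insurance (employee share): $1,802.28 × 0.01 = $18.02
OASDI: $1,802.28 × 0.045 = $81.10
Parking fee: $99.87
Total deductions = $27.03 + $18.02 + $81.10 + $99.87 = $226.02
Net pay = $1,802.28 − $226.02 = $1,576.26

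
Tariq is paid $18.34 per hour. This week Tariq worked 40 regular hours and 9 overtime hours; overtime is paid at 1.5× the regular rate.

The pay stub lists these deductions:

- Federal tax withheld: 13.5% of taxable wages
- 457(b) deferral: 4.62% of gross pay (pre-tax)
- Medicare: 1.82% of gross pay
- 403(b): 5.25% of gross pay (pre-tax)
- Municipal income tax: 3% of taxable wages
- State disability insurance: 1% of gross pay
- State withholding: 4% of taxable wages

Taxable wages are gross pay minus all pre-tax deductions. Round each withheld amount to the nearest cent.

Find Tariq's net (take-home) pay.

$675.39

Regular pay: 40 × $18.34 = $733.60
Overtime pay: 9 × $18.34 × 1.5 = $247.59
Gross pay = $733.60 + $247.59 = $981.19
403(b): $981.19 × 0.0525 = $51.51
457(b) deferral: $981.19 × 0.0462 = $45.33
Pre-tax total = $51.51 + $45.33 = $96.84
Taxable wages = $981.19 − $96.84 = $884.35
Federal tax withheld: $884.35 × 0.135 = $119.39
State withholding: $884.35 × 0.04 = $35.37
Municipal income tax: $884.35 × 0.03 = $26.53
State disability insurance: $981.19 × 0.01 = $9.81
Medicare: $981.19 × 0.0182 = $17.86
Total deductions = $51.51 + $45.33 + $119.39 + $35.37 + $26.53 + $9.81 + $17.86 = $305.80
Net pay = $981.19 − $305.80 = $675.39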